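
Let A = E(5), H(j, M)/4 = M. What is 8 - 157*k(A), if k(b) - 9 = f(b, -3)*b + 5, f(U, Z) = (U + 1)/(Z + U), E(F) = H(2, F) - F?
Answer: -5330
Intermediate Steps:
H(j, M) = 4*M
E(F) = 3*F (E(F) = 4*F - F = 3*F)
A = 15 (A = 3*5 = 15)
f(U, Z) = (1 + U)/(U + Z)
k(b) = 14 + b*(1 + b)/(-3 + b) (k(b) = 9 + (((1 + b)/(b - 3))*b + 5) = 9 + (((1 + b)/(-3 + b))*b + 5) = 9 + (b*(1 + b)/(-3 + b) + 5) = 9 + (5 + b*(1 + b)/(-3 + b)) = 14 + b*(1 + b)/(-3 + b))
8 - 157*k(A) = 8 - 157*(-42 + 15**2 + 15*15)/(-3 + 15) = 8 - 157*(-42 + 225 + 225)/12 = 8 - 157*408/12 = 8 - 157*34 = 8 - 5338 = -5330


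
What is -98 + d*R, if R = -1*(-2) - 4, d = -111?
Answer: 124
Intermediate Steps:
R = -2 (R = 2 - 4 = -2)
-98 + d*R = -98 - 111*(-2) = -98 + 222 = 124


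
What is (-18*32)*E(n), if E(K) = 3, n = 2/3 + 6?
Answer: -1728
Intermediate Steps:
n = 20/3 (n = 2*(⅓) + 6 = ⅔ + 6 = 20/3 ≈ 6.6667)
(-18*32)*E(n) = -18*32*3 = -576*3 = -1728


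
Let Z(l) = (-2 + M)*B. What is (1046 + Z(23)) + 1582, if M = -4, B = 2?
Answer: 2616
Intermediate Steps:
Z(l) = -12 (Z(l) = (-2 - 4)*2 = -6*2 = -12)
(1046 + Z(23)) + 1582 = (1046 - 12) + 1582 = 1034 + 1582 = 2616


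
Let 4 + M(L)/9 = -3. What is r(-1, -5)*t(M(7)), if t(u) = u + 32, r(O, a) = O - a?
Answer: -124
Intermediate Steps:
M(L) = -63 (M(L) = -36 + 9*(-3) = -36 - 27 = -63)
t(u) = 32 + u
r(-1, -5)*t(M(7)) = (-1 - 1*(-5))*(32 - 63) = (-1 + 5)*(-31) = 4*(-31) = -124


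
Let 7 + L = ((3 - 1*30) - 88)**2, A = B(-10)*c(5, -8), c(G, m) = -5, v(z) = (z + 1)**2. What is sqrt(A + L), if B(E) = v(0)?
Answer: sqrt(13213) ≈ 114.95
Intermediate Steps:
v(z) = (1 + z)**2
B(E) = 1 (B(E) = (1 + 0)**2 = 1**2 = 1)
A = -5 (A = 1*(-5) = -5)
L = 13218 (L = -7 + ((3 - 1*30) - 88)**2 = -7 + ((3 - 30) - 88)**2 = -7 + (-27 - 88)**2 = -7 + (-115)**2 = -7 + 13225 = 13218)
sqrt(A + L) = sqrt(-5 + 13218) = sqrt(13213)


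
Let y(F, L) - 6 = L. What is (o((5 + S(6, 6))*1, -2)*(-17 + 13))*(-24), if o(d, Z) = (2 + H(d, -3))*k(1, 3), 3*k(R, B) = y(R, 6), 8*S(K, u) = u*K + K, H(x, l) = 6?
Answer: 3072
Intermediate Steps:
S(K, u) = K/8 + K*u/8 (S(K, u) = (u*K + K)/8 = (K*u + K)/8 = (K + K*u)/8 = K/8 + K*u/8)
y(F, L) = 6 + L
k(R, B) = 4 (k(R, B) = (6 + 6)/3 = (1/3)*12 = 4)
o(d, Z) = 32 (o(d, Z) = (2 + 6)*4 = 8*4 = 32)
(o((5 + S(6, 6))*1, -2)*(-17 + 13))*(-24) = (32*(-17 + 13))*(-24) = (32*(-4))*(-24) = -128*(-24) = 3072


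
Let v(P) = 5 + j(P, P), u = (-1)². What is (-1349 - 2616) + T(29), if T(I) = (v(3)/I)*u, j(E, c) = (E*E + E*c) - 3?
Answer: -114965/29 ≈ -3964.3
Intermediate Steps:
u = 1
j(E, c) = -3 + E² + E*c (j(E, c) = (E² + E*c) - 3 = -3 + E² + E*c)
v(P) = 2 + 2*P² (v(P) = 5 + (-3 + P² + P*P) = 5 + (-3 + P² + P²) = 5 + (-3 + 2*P²) = 2 + 2*P²)
T(I) = 20/I (T(I) = ((2 + 2*3²)/I)*1 = ((2 + 2*9)/I)*1 = ((2 + 18)/I)*1 = (20/I)*1 = 20/I)
(-1349 - 2616) + T(29) = (-1349 - 2616) + 20/29 = -3965 + 20*(1/29) = -3965 + 20/29 = -114965/29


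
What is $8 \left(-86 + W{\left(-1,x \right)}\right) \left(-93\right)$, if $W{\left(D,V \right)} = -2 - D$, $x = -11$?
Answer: $64728$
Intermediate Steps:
$8 \left(-86 + W{\left(-1,x \right)}\right) \left(-93\right) = 8 \left(-86 - 1\right) \left(-93\right) = 8 \left(\left(-87\right) \left(-93\right)\right) = 8 \cdot 8091 = 64728$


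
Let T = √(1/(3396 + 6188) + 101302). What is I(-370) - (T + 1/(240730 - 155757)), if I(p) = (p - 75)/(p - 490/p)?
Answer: 1399066804/1159116693 - √581556143031/2396 ≈ -317.07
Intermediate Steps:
I(p) = (-75 + p)/(p - 490/p)
T = √581556143031/2396 (T = √(1/9584 + 101302) = √(970878369/9584) = √581556143031/2396 ≈ 318.28)
I(-370) - (T + 1/(240730 - 155757)) = -370*(-75 - 370)/(-490 + (-370)²) - (√581556143031/2396 + 1/(240730 - 155757)) = -370*(-445)/(-490 + 136900) - (√581556143031/2396 + 1/84973) = -370*(-445)/136410 - (√581556143031/2396 + 1/84973) = -370*1/136410*(-445) - (1/84973 + √581556143031/2396) = 16465/13641 + (-1/84973 - √581556143031/2396) = 1399066804/1159116693 - √581556143031/2396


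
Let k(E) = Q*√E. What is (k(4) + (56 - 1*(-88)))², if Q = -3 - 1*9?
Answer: 14400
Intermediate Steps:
Q = -12 (Q = -3 - 9 = -12)
k(E) = -12*√E
(k(4) + (56 - 1*(-88)))² = (-12*√4 + (56 - 1*(-88)))² = (-12*2 + (56 + 88))² = (-24 + 144)² = 120² = 14400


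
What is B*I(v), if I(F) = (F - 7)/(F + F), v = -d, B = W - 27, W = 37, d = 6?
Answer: 65/6 ≈ 10.833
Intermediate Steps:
B = 10 (B = 37 - 27 = 10)
v = -6 (v = -1*6 = -6)
I(F) = (-7 + F)/(2*F) (I(F) = (-7 + F)/((2*F)) = (-7 + F)*(1/(2*F)) = (-7 + F)/(2*F))
B*I(v) = 10*((1/2)*(-7 - 6)/(-6)) = 10*((1/2)*(-1/6)*(-13)) = 10*(13/12) = 65/6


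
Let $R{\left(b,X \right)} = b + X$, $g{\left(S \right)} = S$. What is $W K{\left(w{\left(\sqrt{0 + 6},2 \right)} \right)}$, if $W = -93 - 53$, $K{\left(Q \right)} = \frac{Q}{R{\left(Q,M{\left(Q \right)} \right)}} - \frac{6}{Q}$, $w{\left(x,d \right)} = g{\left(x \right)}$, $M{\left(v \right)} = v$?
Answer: $-73 + 146 \sqrt{6} \approx 284.63$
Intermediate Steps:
$w{\left(x,d \right)} = x$
$R{\left(b,X \right)} = X + b$
$K{\left(Q \right)} = \frac{1}{2} - \frac{6}{Q}$ ($K{\left(Q \right)} = \frac{Q}{Q + Q} - \frac{6}{Q} = \frac{Q}{2 Q} - \frac{6}{Q} = Q \frac{1}{2 Q} - \frac{6}{Q} = \frac{1}{2} - \frac{6}{Q}$)
$W = -146$ ($W = -93 - 53 = -146$)
$W K{\left(w{\left(\sqrt{0 + 6},2 \right)} \right)} = - 146 \frac{-12 + \sqrt{0 + 6}}{2 \sqrt{0 + 6}} = - 146 \frac{-12 + \sqrt{6}}{2 \sqrt{6}} = - 146 \frac{\frac{\sqrt{6}}{6} \left(-12 + \sqrt{6}\right)}{2} = - 146 \frac{\sqrt{6} \left(-12 + \sqrt{6}\right)}{12} = - \frac{73 \sqrt{6} \left(-12 + \sqrt{6}\right)}{6}$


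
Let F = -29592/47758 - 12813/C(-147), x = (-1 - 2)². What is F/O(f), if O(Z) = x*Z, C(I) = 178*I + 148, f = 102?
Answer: -26333567/190112849532 ≈ -0.00013852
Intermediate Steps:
x = 9 (x = (-3)² = 9)
C(I) = 148 + 178*I
F = -79000701/621283822 (F = -29592/47758 - 12813/(148 + 178*(-147)) = -29592*1/47758 - 12813/(148 - 26166) = -14796/23879 - 12813/(-26018) = -14796/23879 - 12813*(-1/26018) = -14796/23879 + 12813/26018 = -79000701/621283822 ≈ -0.12716)
O(Z) = 9*Z
F/O(f) = -79000701/(621283822*(9*102)) = -79000701/621283822/918 = -79000701/621283822*1/918 = -26333567/190112849532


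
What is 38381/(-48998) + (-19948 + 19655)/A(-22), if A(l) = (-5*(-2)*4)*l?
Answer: -9709433/21559120 ≈ -0.45036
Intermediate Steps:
A(l) = 40*l (A(l) = (10*4)*l = 40*l)
38381/(-48998) + (-19948 + 19655)/A(-22) = 38381/(-48998) + (-19948 + 19655)/((40*(-22))) = 38381*(-1/48998) - 293/(-880) = -38381/48998 - 293*(-1/880) = -38381/48998 + 293/880 = -9709433/21559120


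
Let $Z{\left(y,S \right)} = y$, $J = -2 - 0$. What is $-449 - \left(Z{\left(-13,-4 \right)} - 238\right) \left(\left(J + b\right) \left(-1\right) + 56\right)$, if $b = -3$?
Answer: $14862$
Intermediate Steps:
$J = -2$ ($J = -2 + 0 = -2$)
$-449 - \left(Z{\left(-13,-4 \right)} - 238\right) \left(\left(J + b\right) \left(-1\right) + 56\right) = -449 - \left(-13 - 238\right) \left(\left(-2 - 3\right) \left(-1\right) + 56\right) = -449 - - 251 \left(\left(-5\right) \left(-1\right) + 56\right) = -449 - - 251 \left(5 + 56\right) = -449 - \left(-251\right) 61 = -449 - -15311 = -449 + 15311 = 14862$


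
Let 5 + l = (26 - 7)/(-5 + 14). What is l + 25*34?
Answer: 7624/9 ≈ 847.11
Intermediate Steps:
l = -26/9 (l = -5 + (26 - 7)/(-5 + 14) = -5 + 19/9 = -26/9 ≈ -2.8889)
l + 25*34 = -26/9 + 25*34 = -26/9 + 850 = 7624/9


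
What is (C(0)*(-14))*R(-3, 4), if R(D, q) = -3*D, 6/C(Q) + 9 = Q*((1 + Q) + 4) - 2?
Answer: 756/11 ≈ 68.727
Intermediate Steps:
C(Q) = 6/(-11 + Q*(5 + Q)) (C(Q) = 6/(-9 + (Q*((1 + Q) + 4) - 2)) = 6/(-9 + (Q*(5 + Q) - 2)) = 6/(-9 + (-2 + Q*(5 + Q))) = 6/(-11 + Q*(5 + Q)))
(C(0)*(-14))*R(-3, 4) = ((6/(-11 + 0² + 5*0))*(-14))*(-3*(-3)) = ((6/(-11 + 0 + 0))*(-14))*9 = ((6/(-11))*(-14))*9 = ((6*(-1/11))*(-14))*9 = -6/11*(-14)*9 = (84/11)*9 = 756/11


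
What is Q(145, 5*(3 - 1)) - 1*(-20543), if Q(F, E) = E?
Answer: 20553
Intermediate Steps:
Q(145, 5*(3 - 1)) - 1*(-20543) = 5*(3 - 1) - 1*(-20543) = 5*2 + 20543 = 10 + 20543 = 20553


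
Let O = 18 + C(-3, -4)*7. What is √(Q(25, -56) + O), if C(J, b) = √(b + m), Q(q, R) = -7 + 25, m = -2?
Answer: √(36 + 7*I*√6) ≈ 6.1593 + 1.3919*I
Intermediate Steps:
Q(q, R) = 18
C(J, b) = √(-2 + b) (C(J, b) = √(b - 2) = √(-2 + b))
O = 18 + 7*I*√6 (O = 18 + √(-2 - 4)*7 = 18 + √(-6)*7 = 18 + (I*√6)*7 = 18 + 7*I*√6 ≈ 18.0 + 17.146*I)
√(Q(25, -56) + O) = √(18 + (18 + 7*I*√6)) = √(36 + 7*I*√6)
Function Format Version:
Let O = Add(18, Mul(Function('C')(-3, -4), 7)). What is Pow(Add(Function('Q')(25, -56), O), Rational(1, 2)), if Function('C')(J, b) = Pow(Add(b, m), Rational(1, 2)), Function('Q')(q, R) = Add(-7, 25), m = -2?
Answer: Pow(Add(36, Mul(7, I, Pow(6, Rational(1, 2)))), Rational(1, 2)) ≈ Add(6.1593, Mul(1.3919, I))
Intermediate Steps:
Function('Q')(q, R) = 18
Function('C')(J, b) = Pow(Add(-2, b), Rational(1, 2)) (Function('C')(J, b) = Pow(Add(b, -2), Rational(1, 2)) = Pow(Add(-2, b), Rational(1, 2)))
O = Add(18, Mul(7, I, Pow(6, Rational(1, 2)))) (O = Add(18, Mul(Pow(Add(-2, -4), Rational(1, 2)), 7)) = Add(18, Mul(Pow(-6, Rational(1, 2)), 7)) = Add(18, Mul(Mul(I, Pow(6, Rational(1, 2))), 7)) = Add(18, Mul(7, I, Pow(6, Rational(1, 2)))) ≈ Add(18.000, Mul(17.146, I)))
Pow(Add(Function('Q')(25, -56), O), Rational(1, 2)) = Pow(Add(18, Add(18, Mul(7, I, Pow(6, Rational(1, 2))))), Rational(1, 2)) = Pow(Add(36, Mul(7, I, Pow(6, Rational(1, 2)))), Rational(1, 2))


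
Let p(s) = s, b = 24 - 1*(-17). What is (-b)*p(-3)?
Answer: 123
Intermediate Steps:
b = 41 (b = 24 + 17 = 41)
(-b)*p(-3) = -1*41*(-3) = -41*(-3) = 123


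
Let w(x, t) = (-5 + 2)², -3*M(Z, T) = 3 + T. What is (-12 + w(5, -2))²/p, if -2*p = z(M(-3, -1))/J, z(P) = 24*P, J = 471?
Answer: 4239/8 ≈ 529.88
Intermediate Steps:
M(Z, T) = -1 - T/3 (M(Z, T) = -(3 + T)/3 = -1 - T/3)
w(x, t) = 9 (w(x, t) = (-3)² = 9)
p = 8/471 (p = -24*(-1 - ⅓*(-1))/(2*471) = -24*(-1 + ⅓)/(2*471) = -24*(-⅔)/(2*471) = -(-8)/471 = -½*(-16/471) = 8/471 ≈ 0.016985)
(-12 + w(5, -2))²/p = (-12 + 9)²/(8/471) = (-3)²*(471/8) = 9*(471/8) = 4239/8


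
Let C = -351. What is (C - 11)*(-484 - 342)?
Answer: 299012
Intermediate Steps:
(C - 11)*(-484 - 342) = (-351 - 11)*(-484 - 342) = -362*(-826) = 299012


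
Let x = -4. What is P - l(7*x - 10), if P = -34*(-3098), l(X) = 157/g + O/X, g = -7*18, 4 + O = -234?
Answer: 252152797/2394 ≈ 1.0533e+5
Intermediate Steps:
O = -238 (O = -4 - 234 = -238)
g = -126
l(X) = -157/126 - 238/X (l(X) = 157/(-126) - 238/X = 157*(-1/126) - 238/X = -157/126 - 238/X)
P = 105332
P - l(7*x - 10) = 105332 - (-157/126 - 238/(7*(-4) - 10)) = 105332 - (-157/126 - 238/(-28 - 10)) = 105332 - (-157/126 - 238/(-38)) = 105332 - (-157/126 - 238*(-1/38)) = 105332 - (-157/126 + 119/19) = 105332 - 1*12011/2394 = 105332 - 12011/2394 = 252152797/2394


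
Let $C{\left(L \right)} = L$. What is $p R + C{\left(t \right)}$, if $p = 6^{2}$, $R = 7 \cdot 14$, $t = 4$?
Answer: $3532$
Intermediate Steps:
$R = 98$
$p = 36$
$p R + C{\left(t \right)} = 36 \cdot 98 + 4 = 3528 + 4 = 3532$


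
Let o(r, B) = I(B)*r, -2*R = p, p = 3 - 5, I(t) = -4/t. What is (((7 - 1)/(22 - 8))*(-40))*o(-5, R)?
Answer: -2400/7 ≈ -342.86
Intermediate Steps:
p = -2
R = 1 (R = -½*(-2) = 1)
o(r, B) = -4*r/B (o(r, B) = (-4/B)*r = -4*r/B)
(((7 - 1)/(22 - 8))*(-40))*o(-5, R) = (((7 - 1)/(22 - 8))*(-40))*(-4*(-5)/1) = ((6/14)*(-40))*(-4*(-5)*1) = ((6*(1/14))*(-40))*20 = ((3/7)*(-40))*20 = -120/7*20 = -2400/7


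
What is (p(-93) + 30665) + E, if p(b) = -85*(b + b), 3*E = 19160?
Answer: 158585/3 ≈ 52862.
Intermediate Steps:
E = 19160/3 (E = (⅓)*19160 = 19160/3 ≈ 6386.7)
p(b) = -170*b
(p(-93) + 30665) + E = (-170*(-93) + 30665) + 19160/3 = (15810 + 30665) + 19160/3 = 46475 + 19160/3 = 158585/3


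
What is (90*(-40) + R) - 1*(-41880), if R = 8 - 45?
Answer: 38243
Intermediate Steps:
R = -37
(90*(-40) + R) - 1*(-41880) = (90*(-40) - 37) - 1*(-41880) = (-3600 - 37) + 41880 = -3637 + 41880 = 38243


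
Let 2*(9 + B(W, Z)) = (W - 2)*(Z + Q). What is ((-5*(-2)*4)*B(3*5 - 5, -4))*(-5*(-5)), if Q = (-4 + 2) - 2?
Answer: -41000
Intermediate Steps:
Q = -4 (Q = -2 - 2 = -4)
B(W, Z) = -9 + (-4 + Z)*(-2 + W)/2 (B(W, Z) = -9 + ((W - 2)*(Z - 4))/2 = -9 + ((-2 + W)*(-4 + Z))/2 = -9 + ((-4 + Z)*(-2 + W))/2 = -9 + (-4 + Z)*(-2 + W)/2)
((-5*(-2)*4)*B(3*5 - 5, -4))*(-5*(-5)) = ((-5*(-2)*4)*(-5 - 1*(-4) - 2*(3*5 - 5) + (½)*(3*5 - 5)*(-4)))*(-5*(-5)) = ((10*4)*(-5 + 4 - 2*(15 - 5) + (½)*(15 - 5)*(-4)))*25 = (40*(-5 + 4 - 2*10 + (½)*10*(-4)))*25 = (40*(-5 + 4 - 20 - 20))*25 = (40*(-41))*25 = -1640*25 = -41000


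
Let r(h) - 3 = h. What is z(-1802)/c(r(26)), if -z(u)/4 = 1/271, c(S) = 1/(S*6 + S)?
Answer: -812/271 ≈ -2.9963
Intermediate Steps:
r(h) = 3 + h
c(S) = 1/(7*S) (c(S) = 1/(6*S + S) = 1/(7*S))
z(u) = -4/271
z(-1802)/c(r(26)) = -4/(271*(1/(7*(3 + 26)))) = -4/(271*((⅐)/29)) = -4/(271*((⅐)*(1/29))) = -4/(271*1/203) = -4/271*203 = -812/271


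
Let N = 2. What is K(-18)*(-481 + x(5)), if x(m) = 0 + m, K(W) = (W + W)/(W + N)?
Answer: -1071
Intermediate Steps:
K(W) = 2*W/(2 + W) (K(W) = (W + W)/(W + 2) = (2*W)/(2 + W) = 2*W/(2 + W))
x(m) = m
K(-18)*(-481 + x(5)) = (2*(-18)/(2 - 18))*(-481 + 5) = (2*(-18)/(-16))*(-476) = (2*(-18)*(-1/16))*(-476) = (9/4)*(-476) = -1071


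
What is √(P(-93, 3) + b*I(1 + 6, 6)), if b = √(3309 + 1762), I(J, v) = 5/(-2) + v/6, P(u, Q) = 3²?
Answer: √(36 - 6*√5071)/2 ≈ 9.8902*I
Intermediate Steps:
P(u, Q) = 9
I(J, v) = -5/2 + v/6 (I(J, v) = 5*(-½) + v*(⅙) = -5/2 + v/6)
b = √5071 ≈ 71.211
√(P(-93, 3) + b*I(1 + 6, 6)) = √(9 + √5071*(-5/2 + (⅙)*6)) = √(9 + √5071*(-5/2 + 1)) = √(9 + √5071*(-3/2)) = √(9 - 3*√5071/2)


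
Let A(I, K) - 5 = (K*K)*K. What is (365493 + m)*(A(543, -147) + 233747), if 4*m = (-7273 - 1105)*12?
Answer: -1001598594789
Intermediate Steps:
m = -25134 (m = ((-7273 - 1105)*12)/4 = (-8378*12)/4 = (¼)*(-100536) = -25134)
A(I, K) = 5 + K³ (A(I, K) = 5 + (K*K)*K = 5 + K²*K = 5 + K³)
(365493 + m)*(A(543, -147) + 233747) = (365493 - 25134)*((5 + (-147)³) + 233747) = 340359*((5 - 3176523) + 233747) = 340359*(-3176518 + 233747) = 340359*(-2942771) = -1001598594789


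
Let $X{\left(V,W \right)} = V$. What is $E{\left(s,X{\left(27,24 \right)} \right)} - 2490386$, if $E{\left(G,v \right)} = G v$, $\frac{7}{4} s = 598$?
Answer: $- \frac{17368118}{7} \approx -2.4812 \cdot 10^{6}$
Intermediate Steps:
$s = \frac{2392}{7}$ ($s = \frac{4}{7} \cdot 598 = \frac{2392}{7} \approx 341.71$)
$E{\left(s,X{\left(27,24 \right)} \right)} - 2490386 = \frac{2392}{7} \cdot 27 - 2490386 = \frac{64584}{7} - 2490386 = - \frac{17368118}{7}$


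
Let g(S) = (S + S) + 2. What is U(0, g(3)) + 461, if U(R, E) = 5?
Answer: 466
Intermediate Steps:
g(S) = 2 + 2*S (g(S) = 2*S + 2 = 2 + 2*S)
U(0, g(3)) + 461 = 5 + 461 = 466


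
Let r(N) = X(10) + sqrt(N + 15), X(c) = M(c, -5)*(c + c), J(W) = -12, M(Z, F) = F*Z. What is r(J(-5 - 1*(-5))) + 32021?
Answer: 31021 + sqrt(3) ≈ 31023.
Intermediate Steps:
X(c) = -10*c**2 (X(c) = (-5*c)*(c + c) = (-5*c)*(2*c) = -10*c**2)
r(N) = -1000 + sqrt(15 + N) (r(N) = -10*10**2 + sqrt(N + 15) = -10*100 + sqrt(15 + N) = -1000 + sqrt(15 + N))
r(J(-5 - 1*(-5))) + 32021 = (-1000 + sqrt(15 - 12)) + 32021 = (-1000 + sqrt(3)) + 32021 = 31021 + sqrt(3)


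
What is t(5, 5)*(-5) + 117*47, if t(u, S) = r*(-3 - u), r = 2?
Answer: 5579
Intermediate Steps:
t(u, S) = -6 - 2*u (t(u, S) = 2*(-3 - u) = -6 - 2*u)
t(5, 5)*(-5) + 117*47 = (-6 - 2*5)*(-5) + 117*47 = (-6 - 10)*(-5) + 5499 = -16*(-5) + 5499 = 80 + 5499 = 5579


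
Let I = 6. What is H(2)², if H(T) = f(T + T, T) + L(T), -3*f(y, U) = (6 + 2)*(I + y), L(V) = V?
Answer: 5476/9 ≈ 608.44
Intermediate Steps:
f(y, U) = -16 - 8*y/3 (f(y, U) = -(6 + 2)*(6 + y)/3 = -8*(6 + y)/3 = -(48 + 8*y)/3 = -16 - 8*y/3)
H(T) = -16 - 13*T/3 (H(T) = (-16 - 8*(T + T)/3) + T = (-16 - 16*T/3) + T = -16 - 13*T/3)
H(2)² = (-16 - 13/3*2)² = (-16 - 26/3)² = (-74/3)² = 5476/9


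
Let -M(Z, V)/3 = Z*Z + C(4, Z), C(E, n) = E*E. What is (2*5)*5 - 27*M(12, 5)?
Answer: 13010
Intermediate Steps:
C(E, n) = E**2
M(Z, V) = -48 - 3*Z**2 (M(Z, V) = -3*(Z*Z + 4**2) = -3*(Z**2 + 16) = -3*(16 + Z**2) = -48 - 3*Z**2)
(2*5)*5 - 27*M(12, 5) = (2*5)*5 - 27*(-48 - 3*12**2) = 10*5 - 27*(-48 - 3*144) = 50 - 27*(-48 - 432) = 50 - 27*(-480) = 50 + 12960 = 13010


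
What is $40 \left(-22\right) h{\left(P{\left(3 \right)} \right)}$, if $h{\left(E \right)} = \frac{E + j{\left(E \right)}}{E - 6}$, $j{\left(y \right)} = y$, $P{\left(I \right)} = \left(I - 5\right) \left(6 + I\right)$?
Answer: $-1320$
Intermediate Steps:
$P{\left(I \right)} = \left(-5 + I\right) \left(6 + I\right)$
$h{\left(E \right)} = \frac{2 E}{-6 + E}$ ($h{\left(E \right)} = \frac{E + E}{E - 6} = \frac{2 E}{-6 + E}$)
$40 \left(-22\right) h{\left(P{\left(3 \right)} \right)} = 40 \left(-22\right) \frac{2 \left(-30 + 3 + 3^{2}\right)}{-6 + \left(-30 + 3 + 3^{2}\right)} = - 880 \frac{2 \left(-30 + 3 + 9\right)}{-6 + \left(-30 + 3 + 9\right)} = - 880 \cdot 2 \left(-18\right) \frac{1}{-6 - 18} = - 880 \cdot 2 \left(-18\right) \frac{1}{-24} = - 880 \cdot 2 \left(-18\right) \left(- \frac{1}{24}\right) = \left(-880\right) \frac{3}{2} = -1320$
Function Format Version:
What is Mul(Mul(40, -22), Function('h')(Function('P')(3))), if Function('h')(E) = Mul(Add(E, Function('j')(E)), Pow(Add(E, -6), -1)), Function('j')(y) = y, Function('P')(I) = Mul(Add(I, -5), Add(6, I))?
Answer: -1320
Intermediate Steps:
Function('P')(I) = Mul(Add(-5, I), Add(6, I))
Function('h')(E) = Mul(2, E, Pow(Add(-6, E), -1)) (Function('h')(E) = Mul(Add(E, E), Pow(Add(E, -6), -1)) = Mul(Mul(2, E), Pow(Add(-6, E), -1)) = Mul(2, E, Pow(Add(-6, E), -1)))
Mul(Mul(40, -22), Function('h')(Function('P')(3))) = Mul(Mul(40, -22), Mul(2, Add(-30, 3, Pow(3, 2)), Pow(Add(-6, Add(-30, 3, Pow(3, 2))), -1))) = Mul(-880, Mul(2, Add(-30, 3, 9), Pow(Add(-6, Add(-30, 3, 9)), -1))) = Mul(-880, Mul(2, -18, Pow(Add(-6, -18), -1))) = Mul(-880, Mul(2, -18, Pow(-24, -1))) = Mul(-880, Mul(2, -18, Rational(-1, 24))) = Mul(-880, Rational(3, 2)) = -1320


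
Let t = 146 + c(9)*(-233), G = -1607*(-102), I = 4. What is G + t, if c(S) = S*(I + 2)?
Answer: 151478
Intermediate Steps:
c(S) = 6*S (c(S) = S*(4 + 2) = S*6 = 6*S)
G = 163914
t = -12436 (t = 146 + (6*9)*(-233) = 146 + 54*(-233) = 146 - 12582 = -12436)
G + t = 163914 - 12436 = 151478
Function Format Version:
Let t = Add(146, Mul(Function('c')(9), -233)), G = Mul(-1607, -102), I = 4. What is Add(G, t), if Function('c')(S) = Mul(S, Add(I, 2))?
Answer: 151478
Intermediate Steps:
Function('c')(S) = Mul(6, S) (Function('c')(S) = Mul(S, Add(4, 2)) = Mul(S, 6) = Mul(6, S))
G = 163914
t = -12436 (t = Add(146, Mul(Mul(6, 9), -233)) = Add(146, Mul(54, -233)) = Add(146, -12582) = -12436)
Add(G, t) = Add(163914, -12436) = 151478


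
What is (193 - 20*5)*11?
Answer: 1023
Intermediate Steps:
(193 - 20*5)*11 = (193 - 100)*11 = 93*11 = 1023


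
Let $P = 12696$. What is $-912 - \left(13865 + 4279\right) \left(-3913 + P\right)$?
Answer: $-159359664$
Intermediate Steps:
$-912 - \left(13865 + 4279\right) \left(-3913 + P\right) = -912 - \left(13865 + 4279\right) \left(-3913 + 12696\right) = -912 - 18144 \cdot 8783 = -912 - 159358752 = -159359664$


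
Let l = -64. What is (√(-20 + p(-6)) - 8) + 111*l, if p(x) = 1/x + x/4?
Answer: -7112 + I*√195/3 ≈ -7112.0 + 4.6547*I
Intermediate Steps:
p(x) = 1/x + x/4 (p(x) = 1/x + x*(¼) = 1/x + x/4)
(√(-20 + p(-6)) - 8) + 111*l = (√(-20 + (1/(-6) + (¼)*(-6))) - 8) + 111*(-64) = (√(-20 + (-⅙ - 3/2)) - 8) - 7104 = (√(-20 - 5/3) - 8) - 7104 = (√(-65/3) - 8) - 7104 = (I*√195/3 - 8) - 7104 = (-8 + I*√195/3) - 7104 = -7112 + I*√195/3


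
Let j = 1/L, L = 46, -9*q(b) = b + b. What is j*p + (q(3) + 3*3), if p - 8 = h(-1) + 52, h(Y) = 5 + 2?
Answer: 1351/138 ≈ 9.7899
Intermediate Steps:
q(b) = -2*b/9 (q(b) = -(b + b)/9 = -2*b/9)
j = 1/46 ≈ 0.021739
h(Y) = 7
p = 67 (p = 8 + (7 + 52) = 8 + 59 = 67)
j*p + (q(3) + 3*3) = (1/46)*67 + (-2/9*3 + 3*3) = 67/46 + (-⅔ + 9) = 67/46 + 25/3 = 1351/138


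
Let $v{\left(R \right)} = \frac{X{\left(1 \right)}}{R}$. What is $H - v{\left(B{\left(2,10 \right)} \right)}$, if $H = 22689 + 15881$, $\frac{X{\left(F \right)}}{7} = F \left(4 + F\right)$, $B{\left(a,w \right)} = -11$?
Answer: $\frac{424305}{11} \approx 38573.0$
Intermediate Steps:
$X{\left(F \right)} = 7 F \left(4 + F\right)$
$v{\left(R \right)} = \frac{35}{R}$ ($v{\left(R \right)} = \frac{7 \cdot 1 \left(4 + 1\right)}{R} = \frac{7 \cdot 1 \cdot 5}{R} = \frac{35}{R}$)
$H = 38570$
$H - v{\left(B{\left(2,10 \right)} \right)} = 38570 - \frac{35}{-11} = 38570 - 35 \left(- \frac{1}{11}\right) = 38570 - - \frac{35}{11} = 38570 + \frac{35}{11} = \frac{424305}{11}$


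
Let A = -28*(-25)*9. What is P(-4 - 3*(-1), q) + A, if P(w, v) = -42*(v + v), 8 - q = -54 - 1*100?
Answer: -7308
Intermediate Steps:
q = 162 (q = 8 - (-54 - 1*100) = 8 - (-54 - 100) = 8 - 1*(-154) = 8 + 154 = 162)
A = 6300 (A = 700*9 = 6300)
P(w, v) = -84*v (P(w, v) = -42*2*v = -84*v)
P(-4 - 3*(-1), q) + A = -84*162 + 6300 = -13608 + 6300 = -7308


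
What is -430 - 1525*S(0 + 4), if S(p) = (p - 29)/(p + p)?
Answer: 34685/8 ≈ 4335.6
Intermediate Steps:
S(p) = (-29 + p)/(2*p) (S(p) = (-29 + p)/((2*p)) = (-29 + p)*(1/(2*p)) = (-29 + p)/(2*p))
-430 - 1525*S(0 + 4) = -430 - 1525*(-29 + (0 + 4))/(2*(0 + 4)) = -430 - 1525*(-29 + 4)/(2*4) = -430 - 1525*(-25)/(2*4) = -430 - 1525*(-25/8) = -430 + 38125/8 = 34685/8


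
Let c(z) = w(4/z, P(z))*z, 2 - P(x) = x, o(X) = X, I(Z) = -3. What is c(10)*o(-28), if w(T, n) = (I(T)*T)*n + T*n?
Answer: -1792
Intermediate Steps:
P(x) = 2 - x
w(T, n) = -2*T*n (w(T, n) = (-3*T)*n + T*n = -3*T*n + T*n = -2*T*n)
c(z) = -16 + 8*z (c(z) = (-2*4/z*(2 - z))*z = (-8*(2 - z)/z)*z = -16 + 8*z)
c(10)*o(-28) = (-16 + 8*10)*(-28) = (-16 + 80)*(-28) = 64*(-28) = -1792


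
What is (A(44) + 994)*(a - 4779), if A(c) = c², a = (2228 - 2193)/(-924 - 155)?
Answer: -15108767680/1079 ≈ -1.4003e+7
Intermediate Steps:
a = -35/1079 (a = 35/(-1079) = 35*(-1/1079) = -35/1079 ≈ -0.032437)
(A(44) + 994)*(a - 4779) = (44² + 994)*(-35/1079 - 4779) = (1936 + 994)*(-5156576/1079) = 2930*(-5156576/1079) = -15108767680/1079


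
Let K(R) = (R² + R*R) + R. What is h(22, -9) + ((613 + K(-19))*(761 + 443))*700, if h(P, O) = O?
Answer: 1109124791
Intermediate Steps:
K(R) = R + 2*R² (K(R) = (R² + R²) + R = 2*R² + R = R + 2*R²)
h(22, -9) + ((613 + K(-19))*(761 + 443))*700 = -9 + ((613 - 19*(1 + 2*(-19)))*(761 + 443))*700 = -9 + ((613 - 19*(1 - 38))*1204)*700 = -9 + ((613 - 19*(-37))*1204)*700 = -9 + ((613 + 703)*1204)*700 = -9 + (1316*1204)*700 = -9 + 1584464*700 = -9 + 1109124800 = 1109124791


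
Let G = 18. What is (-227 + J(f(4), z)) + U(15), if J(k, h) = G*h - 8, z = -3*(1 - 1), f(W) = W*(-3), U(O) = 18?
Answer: -217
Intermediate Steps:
f(W) = -3*W
z = 0 (z = -3*0 = 0)
J(k, h) = -8 + 18*h (J(k, h) = 18*h - 8 = -8 + 18*h)
(-227 + J(f(4), z)) + U(15) = (-227 + (-8 + 18*0)) + 18 = (-227 + (-8 + 0)) + 18 = (-227 - 8) + 18 = -235 + 18 = -217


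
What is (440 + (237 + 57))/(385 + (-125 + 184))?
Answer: 367/222 ≈ 1.6532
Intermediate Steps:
(440 + (237 + 57))/(385 + (-125 + 184)) = (440 + 294)/(385 + 59) = 734/444 = 734*(1/444) = 367/222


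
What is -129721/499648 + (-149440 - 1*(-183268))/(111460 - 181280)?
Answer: -6489803191/8721355840 ≈ -0.74413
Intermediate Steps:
-129721/499648 + (-149440 - 1*(-183268))/(111460 - 181280) = -129721*1/499648 + (-149440 + 183268)/(-69820) = -129721/499648 + 33828*(-1/69820) = -129721/499648 - 8457/17455 = -6489803191/8721355840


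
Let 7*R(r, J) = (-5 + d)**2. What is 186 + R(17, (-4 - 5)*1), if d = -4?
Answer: 1383/7 ≈ 197.57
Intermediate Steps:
R(r, J) = 81/7 (R(r, J) = (-5 - 4)**2/7 = (1/7)*(-9)**2 = (1/7)*81 = 81/7)
186 + R(17, (-4 - 5)*1) = 186 + 81/7 = 1383/7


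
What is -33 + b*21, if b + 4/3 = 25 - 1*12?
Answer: 212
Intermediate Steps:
b = 35/3 (b = -4/3 + (25 - 1*12) = -4/3 + (25 - 12) = -4/3 + 13 = 35/3 ≈ 11.667)
-33 + b*21 = -33 + (35/3)*21 = -33 + 245 = 212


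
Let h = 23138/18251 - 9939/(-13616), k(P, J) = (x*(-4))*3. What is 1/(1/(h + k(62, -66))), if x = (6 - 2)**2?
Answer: -47216634575/248505616 ≈ -190.00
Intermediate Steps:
x = 16 (x = 4**2 = 16)
k(P, J) = -192 (k(P, J) = (16*(-4))*3 = -64*3 = -192)
h = 496443697/248505616 (h = 23138*(1/18251) - 9939*(-1/13616) = 23138/18251 + 9939/13616 = 496443697/248505616 ≈ 1.9977)
1/(1/(h + k(62, -66))) = 1/(1/(496443697/248505616 - 192)) = 1/(1/(-47216634575/248505616)) = 1/(-248505616/47216634575) = -47216634575/248505616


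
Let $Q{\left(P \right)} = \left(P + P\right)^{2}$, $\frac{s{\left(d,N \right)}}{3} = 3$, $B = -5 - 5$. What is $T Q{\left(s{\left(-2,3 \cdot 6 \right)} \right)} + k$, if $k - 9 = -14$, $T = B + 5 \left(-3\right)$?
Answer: $-8105$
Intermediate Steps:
$B = -10$
$s{\left(d,N \right)} = 9$ ($s{\left(d,N \right)} = 3 \cdot 3 = 9$)
$T = -25$ ($T = -10 + 5 \left(-3\right) = -10 - 15 = -25$)
$k = -5$ ($k = 9 - 14 = -5$)
$Q{\left(P \right)} = 4 P^{2}$ ($Q{\left(P \right)} = \left(2 P\right)^{2} = 4 P^{2}$)
$T Q{\left(s{\left(-2,3 \cdot 6 \right)} \right)} + k = - 25 \cdot 4 \cdot 9^{2} - 5 = - 25 \cdot 4 \cdot 81 - 5 = \left(-25\right) 324 - 5 = -8100 - 5 = -8105$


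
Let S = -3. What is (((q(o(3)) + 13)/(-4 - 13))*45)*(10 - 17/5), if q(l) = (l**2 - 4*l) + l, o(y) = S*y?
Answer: -35937/17 ≈ -2113.9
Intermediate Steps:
o(y) = -3*y
q(l) = l**2 - 3*l
(((q(o(3)) + 13)/(-4 - 13))*45)*(10 - 17/5) = ((((-3*3)*(-3 - 3*3) + 13)/(-4 - 13))*45)*(10 - 17/5) = (((-9*(-3 - 9) + 13)/(-17))*45)*(10 - 17/5) = (((-9*(-12) + 13)*(-1/17))*45)*(10 - 1*17/5) = (((108 + 13)*(-1/17))*45)*(10 - 17/5) = ((121*(-1/17))*45)*(33/5) = -121/17*45*(33/5) = -5445/17*33/5 = -35937/17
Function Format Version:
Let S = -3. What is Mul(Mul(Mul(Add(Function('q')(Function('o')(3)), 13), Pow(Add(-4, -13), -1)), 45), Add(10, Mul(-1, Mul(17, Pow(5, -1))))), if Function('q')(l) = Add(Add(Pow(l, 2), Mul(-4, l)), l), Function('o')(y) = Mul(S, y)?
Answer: Rational(-35937, 17) ≈ -2113.9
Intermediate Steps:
Function('o')(y) = Mul(-3, y)
Function('q')(l) = Add(Pow(l, 2), Mul(-3, l))
Mul(Mul(Mul(Add(Function('q')(Function('o')(3)), 13), Pow(Add(-4, -13), -1)), 45), Add(10, Mul(-1, Mul(17, Pow(5, -1))))) = Mul(Mul(Mul(Add(Mul(Mul(-3, 3), Add(-3, Mul(-3, 3))), 13), Pow(Add(-4, -13), -1)), 45), Add(10, Mul(-1, Mul(17, Pow(5, -1))))) = Mul(Mul(Mul(Add(Mul(-9, Add(-3, -9)), 13), Pow(-17, -1)), 45), Add(10, Mul(-1, Mul(17, Rational(1, 5))))) = Mul(Mul(Mul(Add(Mul(-9, -12), 13), Rational(-1, 17)), 45), Add(10, Mul(-1, Rational(17, 5)))) = Mul(Mul(Mul(Add(108, 13), Rational(-1, 17)), 45), Add(10, Rational(-17, 5))) = Mul(Mul(Mul(121, Rational(-1, 17)), 45), Rational(33, 5)) = Mul(Mul(Rational(-121, 17), 45), Rational(33, 5)) = Mul(Rational(-5445, 17), Rational(33, 5)) = Rational(-35937, 17)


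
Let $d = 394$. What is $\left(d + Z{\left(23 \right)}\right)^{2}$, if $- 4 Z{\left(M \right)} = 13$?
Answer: $\frac{2442969}{16} \approx 1.5269 \cdot 10^{5}$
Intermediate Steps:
$Z{\left(M \right)} = - \frac{13}{4}$ ($Z{\left(M \right)} = \left(- \frac{1}{4}\right) 13 = - \frac{13}{4}$)
$\left(d + Z{\left(23 \right)}\right)^{2} = \left(394 - \frac{13}{4}\right)^{2} = \left(\frac{1563}{4}\right)^{2} = \frac{2442969}{16}$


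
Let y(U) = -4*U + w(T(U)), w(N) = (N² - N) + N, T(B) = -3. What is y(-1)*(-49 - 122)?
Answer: -2223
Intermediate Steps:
w(N) = N²
y(U) = 9 - 4*U (y(U) = -4*U + (-3)² = -4*U + 9 = 9 - 4*U)
y(-1)*(-49 - 122) = (9 - 4*(-1))*(-49 - 122) = (9 + 4)*(-171) = 13*(-171) = -2223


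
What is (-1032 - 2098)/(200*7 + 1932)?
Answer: -1565/1666 ≈ -0.93938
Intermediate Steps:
(-1032 - 2098)/(200*7 + 1932) = -3130/(1400 + 1932) = -3130/3332 = -3130*1/3332 = -1565/1666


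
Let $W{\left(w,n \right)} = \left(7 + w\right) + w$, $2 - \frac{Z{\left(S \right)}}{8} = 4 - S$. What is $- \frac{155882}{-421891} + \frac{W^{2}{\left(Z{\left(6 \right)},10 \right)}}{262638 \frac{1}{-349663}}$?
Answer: $- \frac{743605729710337}{110804608458} \approx -6711.0$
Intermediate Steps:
$Z{\left(S \right)} = -16 + 8 S$ ($Z{\left(S \right)} = 16 - 8 \left(4 - S\right) = 16 + \left(-32 + 8 S\right) = -16 + 8 S$)
$W{\left(w,n \right)} = 7 + 2 w$
$- \frac{155882}{-421891} + \frac{W^{2}{\left(Z{\left(6 \right)},10 \right)}}{262638 \frac{1}{-349663}} = - \frac{155882}{-421891} + \frac{\left(7 + 2 \left(-16 + 8 \cdot 6\right)\right)^{2}}{262638 \frac{1}{-349663}} = \left(-155882\right) \left(- \frac{1}{421891}\right) + \frac{\left(7 + 2 \left(-16 + 48\right)\right)^{2}}{262638 \left(- \frac{1}{349663}\right)} = \frac{155882}{421891} + \frac{\left(7 + 2 \cdot 32\right)^{2}}{- \frac{262638}{349663}} = \frac{155882}{421891} + \left(7 + 64\right)^{2} \left(- \frac{349663}{262638}\right) = \frac{155882}{421891} + 71^{2} \left(- \frac{349663}{262638}\right) = \frac{155882}{421891} + 5041 \left(- \frac{349663}{262638}\right) = \frac{155882}{421891} - \frac{1762651183}{262638} = - \frac{743605729710337}{110804608458}$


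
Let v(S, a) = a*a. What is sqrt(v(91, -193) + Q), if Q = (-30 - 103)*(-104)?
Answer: sqrt(51081) ≈ 226.01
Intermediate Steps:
v(S, a) = a**2
Q = 13832 (Q = -133*(-104) = 13832)
sqrt(v(91, -193) + Q) = sqrt((-193)**2 + 13832) = sqrt(37249 + 13832) = sqrt(51081)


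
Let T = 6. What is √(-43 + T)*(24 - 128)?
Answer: -104*I*√37 ≈ -632.61*I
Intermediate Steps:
√(-43 + T)*(24 - 128) = √(-43 + 6)*(24 - 128) = √(-37)*(-104) = (I*√37)*(-104) = -104*I*√37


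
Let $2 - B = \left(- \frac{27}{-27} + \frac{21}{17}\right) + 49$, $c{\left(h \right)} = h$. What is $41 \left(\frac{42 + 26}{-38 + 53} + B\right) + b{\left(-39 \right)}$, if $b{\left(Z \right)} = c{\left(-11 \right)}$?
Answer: $- \frac{470164}{255} \approx -1843.8$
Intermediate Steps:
$b{\left(Z \right)} = -11$
$B = - \frac{837}{17}$ ($B = 2 - \left(\left(- \frac{27}{-27} + \frac{21}{17}\right) + 49\right) = 2 - \left(\left(\left(-27\right) \left(- \frac{1}{27}\right) + 21 \cdot \frac{1}{17}\right) + 49\right) = 2 - \left(\left(1 + \frac{21}{17}\right) + 49\right) = 2 - \left(\frac{38}{17} + 49\right) = 2 - \frac{871}{17} = - \frac{837}{17} \approx -49.235$)
$41 \left(\frac{42 + 26}{-38 + 53} + B\right) + b{\left(-39 \right)} = 41 \left(\frac{42 + 26}{-38 + 53} - \frac{837}{17}\right) - 11 = 41 \left(\frac{68}{15} - \frac{837}{17}\right) - 11 = 41 \left(- \frac{11399}{255}\right) - 11 = - \frac{467359}{255} - 11 = - \frac{470164}{255}$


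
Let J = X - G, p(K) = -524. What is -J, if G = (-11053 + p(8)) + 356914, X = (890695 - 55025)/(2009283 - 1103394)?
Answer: 4406143013/12759 ≈ 3.4534e+5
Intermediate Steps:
X = 11770/12759 (X = 835670/905889 = 835670*(1/905889) = 11770/12759 ≈ 0.92249)
G = 345337 (G = (-11053 - 524) + 356914 = -11577 + 356914 = 345337)
J = -4406143013/12759 (J = 11770/12759 - 1*345337 = 11770/12759 - 345337 = -4406143013/12759 ≈ -3.4534e+5)
-J = -1*(-4406143013/12759) = 4406143013/12759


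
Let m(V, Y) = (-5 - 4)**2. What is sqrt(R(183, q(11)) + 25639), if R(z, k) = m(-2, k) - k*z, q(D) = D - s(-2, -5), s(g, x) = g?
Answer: sqrt(23341) ≈ 152.78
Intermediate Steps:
q(D) = 2 + D (q(D) = D - 1*(-2) = D + 2 = 2 + D)
m(V, Y) = 81 (m(V, Y) = (-9)**2 = 81)
R(z, k) = 81 - k*z
sqrt(R(183, q(11)) + 25639) = sqrt((81 - 1*(2 + 11)*183) + 25639) = sqrt((81 - 1*13*183) + 25639) = sqrt((81 - 2379) + 25639) = sqrt(-2298 + 25639) = sqrt(23341)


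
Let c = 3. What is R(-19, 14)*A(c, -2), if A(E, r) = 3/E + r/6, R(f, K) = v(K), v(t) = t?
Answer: 28/3 ≈ 9.3333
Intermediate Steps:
R(f, K) = K
A(E, r) = 3/E + r/6 (A(E, r) = 3/E + r*(⅙) = 3/E + r/6)
R(-19, 14)*A(c, -2) = 14*(3/3 + (⅙)*(-2)) = 14*(3*(⅓) - ⅓) = 14*(1 - ⅓) = 14*(⅔) = 28/3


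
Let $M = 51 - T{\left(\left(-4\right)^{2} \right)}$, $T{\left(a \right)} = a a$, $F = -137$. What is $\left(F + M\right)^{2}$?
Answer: $116964$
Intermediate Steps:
$T{\left(a \right)} = a^{2}$
$M = -205$ ($M = 51 - \left(\left(-4\right)^{2}\right)^{2} = 51 - 16^{2} = 51 - 256 = -205$)
$\left(F + M\right)^{2} = \left(-137 - 205\right)^{2} = \left(-342\right)^{2} = 116964$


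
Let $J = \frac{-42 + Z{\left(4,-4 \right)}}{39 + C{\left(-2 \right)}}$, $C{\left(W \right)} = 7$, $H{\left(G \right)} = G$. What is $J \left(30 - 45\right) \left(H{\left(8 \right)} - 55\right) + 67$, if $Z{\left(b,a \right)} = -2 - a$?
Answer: $- \frac{12559}{23} \approx -546.04$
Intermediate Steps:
$J = - \frac{20}{23}$ ($J = \frac{-42 - -2}{39 + 7} = \frac{-42 + \left(-2 + 4\right)}{46} = \left(-42 + 2\right) \frac{1}{46} = \left(-40\right) \frac{1}{46} = - \frac{20}{23} \approx -0.86957$)
$J \left(30 - 45\right) \left(H{\left(8 \right)} - 55\right) + 67 = - \frac{20 \left(30 - 45\right) \left(8 - 55\right)}{23} + 67 = - \frac{20 \left(\left(-15\right) \left(-47\right)\right)}{23} + 67 = \left(- \frac{20}{23}\right) 705 + 67 = - \frac{14100}{23} + 67 = - \frac{12559}{23}$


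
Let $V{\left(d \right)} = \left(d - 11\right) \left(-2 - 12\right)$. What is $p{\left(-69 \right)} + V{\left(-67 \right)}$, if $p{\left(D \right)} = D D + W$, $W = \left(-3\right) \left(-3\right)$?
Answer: $5862$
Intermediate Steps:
$W = 9$
$p{\left(D \right)} = 9 + D^{2}$ ($p{\left(D \right)} = D D + 9 = D^{2} + 9 = 9 + D^{2}$)
$V{\left(d \right)} = 154 - 14 d$ ($V{\left(d \right)} = \left(-11 + d\right) \left(-14\right) = 154 - 14 d$)
$p{\left(-69 \right)} + V{\left(-67 \right)} = \left(9 + \left(-69\right)^{2}\right) + \left(154 - -938\right) = \left(9 + 4761\right) + \left(154 + 938\right) = 4770 + 1092 = 5862$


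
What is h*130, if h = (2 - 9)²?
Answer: 6370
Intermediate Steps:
h = 49 (h = (-7)² = 49)
h*130 = 49*130 = 6370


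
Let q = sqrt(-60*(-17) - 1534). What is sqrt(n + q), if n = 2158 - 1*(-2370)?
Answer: sqrt(4528 + I*sqrt(514)) ≈ 67.291 + 0.1685*I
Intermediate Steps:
q = I*sqrt(514) (q = sqrt(1020 - 1534) = sqrt(-514) = I*sqrt(514) ≈ 22.672*I)
n = 4528 (n = 2158 + 2370 = 4528)
sqrt(n + q) = sqrt(4528 + I*sqrt(514))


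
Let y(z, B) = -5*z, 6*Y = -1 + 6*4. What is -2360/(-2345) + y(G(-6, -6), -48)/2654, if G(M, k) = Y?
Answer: 7462193/7468356 ≈ 0.99918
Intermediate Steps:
Y = 23/6 (Y = (-1 + 6*4)/6 = (-1 + 24)/6 = (1/6)*23 = 23/6 ≈ 3.8333)
G(M, k) = 23/6
-2360/(-2345) + y(G(-6, -6), -48)/2654 = -2360/(-2345) - 5*23/6/2654 = -2360*(-1/2345) - 115/6*1/2654 = 472/469 - 115/15924 = 7462193/7468356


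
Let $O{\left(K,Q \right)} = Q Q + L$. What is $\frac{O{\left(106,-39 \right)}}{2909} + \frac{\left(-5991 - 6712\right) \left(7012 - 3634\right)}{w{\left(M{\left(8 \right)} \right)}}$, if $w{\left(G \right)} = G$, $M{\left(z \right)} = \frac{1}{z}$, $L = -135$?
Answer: $- \frac{998618600262}{2909} \approx -3.4329 \cdot 10^{8}$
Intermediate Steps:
$O{\left(K,Q \right)} = -135 + Q^{2}$ ($O{\left(K,Q \right)} = Q Q - 135 = Q^{2} - 135 = -135 + Q^{2}$)
$\frac{O{\left(106,-39 \right)}}{2909} + \frac{\left(-5991 - 6712\right) \left(7012 - 3634\right)}{w{\left(M{\left(8 \right)} \right)}} = \frac{-135 + \left(-39\right)^{2}}{2909} + \frac{\left(-5991 - 6712\right) \left(7012 - 3634\right)}{\frac{1}{8}} = \left(-135 + 1521\right) \frac{1}{2909} + \left(-12703\right) 3378 \frac{1}{\frac{1}{8}} = 1386 \cdot \frac{1}{2909} - 343285872 = \frac{1386}{2909} - 343285872 = - \frac{998618600262}{2909}$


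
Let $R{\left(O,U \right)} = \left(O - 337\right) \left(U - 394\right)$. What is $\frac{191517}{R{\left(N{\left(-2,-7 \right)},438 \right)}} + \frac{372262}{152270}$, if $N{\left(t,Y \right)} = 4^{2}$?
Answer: $- \frac{3984077517}{358443580} \approx -11.115$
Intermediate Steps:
$N{\left(t,Y \right)} = 16$
$R{\left(O,U \right)} = \left(-394 + U\right) \left(-337 + O\right)$ ($R{\left(O,U \right)} = \left(-337 + O\right) \left(-394 + U\right) = \left(-394 + U\right) \left(-337 + O\right)$)
$\frac{191517}{R{\left(N{\left(-2,-7 \right)},438 \right)}} + \frac{372262}{152270} = \frac{191517}{132778 - 6304 - 147606 + 16 \cdot 438} + \frac{372262}{152270} = \frac{191517}{132778 - 6304 - 147606 + 7008} + 372262 \cdot \frac{1}{152270} = \frac{191517}{-14124} + \frac{186131}{76135} = 191517 \left(- \frac{1}{14124}\right) + \frac{186131}{76135} = - \frac{63839}{4708} + \frac{186131}{76135} = - \frac{3984077517}{358443580}$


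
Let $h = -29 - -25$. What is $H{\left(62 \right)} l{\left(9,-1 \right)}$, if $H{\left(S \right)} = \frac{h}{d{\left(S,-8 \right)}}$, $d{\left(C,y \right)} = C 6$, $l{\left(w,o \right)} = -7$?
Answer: $\frac{7}{93} \approx 0.075269$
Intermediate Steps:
$d{\left(C,y \right)} = 6 C$
$h = -4$ ($h = -29 + 25 = -4$)
$H{\left(S \right)} = - \frac{2}{3 S}$ ($H{\left(S \right)} = - \frac{4}{6 S} = - 4 \frac{1}{6 S} = - \frac{2}{3 S}$)
$H{\left(62 \right)} l{\left(9,-1 \right)} = - \frac{2}{3 \cdot 62} \left(-7\right) = \left(- \frac{2}{3}\right) \frac{1}{62} \left(-7\right) = \left(- \frac{1}{93}\right) \left(-7\right) = \frac{7}{93}$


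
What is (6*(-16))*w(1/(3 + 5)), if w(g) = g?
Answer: -12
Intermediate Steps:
(6*(-16))*w(1/(3 + 5)) = (6*(-16))/(3 + 5) = -96/8 = -96*⅛ = -12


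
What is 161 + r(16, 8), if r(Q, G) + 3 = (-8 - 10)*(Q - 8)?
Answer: 14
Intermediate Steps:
r(Q, G) = 141 - 18*Q (r(Q, G) = -3 + (-8 - 10)*(Q - 8) = -3 - 18*(-8 + Q) = -3 + (144 - 18*Q) = 141 - 18*Q)
161 + r(16, 8) = 161 + (141 - 18*16) = 161 + (141 - 288) = 161 - 147 = 14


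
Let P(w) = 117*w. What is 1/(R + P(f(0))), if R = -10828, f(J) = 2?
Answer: -1/10594 ≈ -9.4393e-5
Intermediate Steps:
1/(R + P(f(0))) = 1/(-10828 + 117*2) = 1/(-10828 + 234) = 1/(-10594) = -1/10594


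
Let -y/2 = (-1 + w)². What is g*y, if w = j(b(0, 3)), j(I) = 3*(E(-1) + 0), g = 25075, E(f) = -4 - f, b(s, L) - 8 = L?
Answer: -5015000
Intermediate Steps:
b(s, L) = 8 + L
j(I) = -9 (j(I) = 3*((-4 - 1*(-1)) + 0) = 3*((-4 + 1) + 0) = 3*(-3 + 0) = 3*(-3) = -9)
w = -9
y = -200 (y = -2*(-1 - 9)² = -2*(-10)² = -2*100 = -200)
g*y = 25075*(-200) = -5015000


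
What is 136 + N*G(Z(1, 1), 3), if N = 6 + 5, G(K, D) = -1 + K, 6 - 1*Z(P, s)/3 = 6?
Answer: 125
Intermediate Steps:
Z(P, s) = 0 (Z(P, s) = 18 - 3*6 = 18 - 18 = 0)
N = 11
136 + N*G(Z(1, 1), 3) = 136 + 11*(-1 + 0) = 136 + 11*(-1) = 136 - 11 = 125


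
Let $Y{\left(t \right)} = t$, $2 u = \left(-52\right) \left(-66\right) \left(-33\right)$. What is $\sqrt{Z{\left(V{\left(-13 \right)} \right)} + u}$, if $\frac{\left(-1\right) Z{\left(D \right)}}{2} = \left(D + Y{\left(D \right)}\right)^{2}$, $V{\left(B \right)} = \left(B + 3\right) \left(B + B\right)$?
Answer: $2 i \sqrt{149357} \approx 772.93 i$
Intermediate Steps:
$u = -56628$ ($u = \frac{\left(-52\right) \left(-66\right) \left(-33\right)}{2} = \frac{3432 \left(-33\right)}{2} = \frac{1}{2} \left(-113256\right) = -56628$)
$V{\left(B \right)} = 2 B \left(3 + B\right)$ ($V{\left(B \right)} = \left(3 + B\right) 2 B = 2 B \left(3 + B\right)$)
$Z{\left(D \right)} = - 8 D^{2}$ ($Z{\left(D \right)} = - 2 \left(D + D\right)^{2} = - 2 \left(2 D\right)^{2} = - 2 \cdot 4 D^{2} = - 8 D^{2}$)
$\sqrt{Z{\left(V{\left(-13 \right)} \right)} + u} = \sqrt{- 8 \left(2 \left(-13\right) \left(3 - 13\right)\right)^{2} - 56628} = \sqrt{- 8 \left(2 \left(-13\right) \left(-10\right)\right)^{2} - 56628} = \sqrt{- 8 \cdot 260^{2} - 56628} = \sqrt{\left(-8\right) 67600 - 56628} = \sqrt{-540800 - 56628} = \sqrt{-597428} = 2 i \sqrt{149357}$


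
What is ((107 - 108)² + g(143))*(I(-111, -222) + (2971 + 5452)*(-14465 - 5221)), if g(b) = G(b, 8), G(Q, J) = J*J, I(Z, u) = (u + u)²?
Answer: -10765172730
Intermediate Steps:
I(Z, u) = 4*u² (I(Z, u) = (2*u)² = 4*u²)
G(Q, J) = J²
g(b) = 64 (g(b) = 8² = 64)
((107 - 108)² + g(143))*(I(-111, -222) + (2971 + 5452)*(-14465 - 5221)) = ((107 - 108)² + 64)*(4*(-222)² + (2971 + 5452)*(-14465 - 5221)) = ((-1)² + 64)*(4*49284 + 8423*(-19686)) = (1 + 64)*(197136 - 165815178) = 65*(-165618042) = -10765172730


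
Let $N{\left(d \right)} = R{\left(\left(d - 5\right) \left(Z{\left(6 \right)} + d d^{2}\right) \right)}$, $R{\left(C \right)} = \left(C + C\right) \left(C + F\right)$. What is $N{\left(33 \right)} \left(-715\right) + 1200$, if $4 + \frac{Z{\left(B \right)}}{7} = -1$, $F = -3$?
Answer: $-1445067351967040$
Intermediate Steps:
$Z{\left(B \right)} = -35$ ($Z{\left(B \right)} = -28 + 7 \left(-1\right) = -28 - 7 = -35$)
$R{\left(C \right)} = 2 C \left(-3 + C\right)$ ($R{\left(C \right)} = \left(C + C\right) \left(C - 3\right) = 2 C \left(-3 + C\right)$)
$N{\left(d \right)} = 2 \left(-35 + d^{3}\right) \left(-5 + d\right) \left(-3 + \left(-35 + d^{3}\right) \left(-5 + d\right)\right)$ ($N{\left(d \right)} = 2 \left(d - 5\right) \left(-35 + d d^{2}\right) \left(-3 + \left(d - 5\right) \left(-35 + d d^{2}\right)\right) = 2 \left(-5 + d\right) \left(-35 + d^{3}\right) \left(-3 + \left(-5 + d\right) \left(-35 + d^{3}\right)\right) = 2 \left(-35 + d^{3}\right) \left(-5 + d\right) \left(-3 + \left(-35 + d^{3}\right) \left(-5 + d\right)\right)$)
$N{\left(33 \right)} \left(-715\right) + 1200 = 2 \left(172 + 33^{4} - 1155 - 5 \cdot 33^{3}\right) \left(175 + 33^{4} - 1155 - 5 \cdot 33^{3}\right) \left(-715\right) + 1200 = 2 \left(172 + 1185921 - 1155 - 179685\right) \left(175 + 1185921 - 1155 - 179685\right) \left(-715\right) + 1200 = 2 \cdot 1005253 \cdot 1005256 \left(-715\right) + 1200 = 2021073219536 \left(-715\right) + 1200 = -1445067351968240 + 1200 = -1445067351967040$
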